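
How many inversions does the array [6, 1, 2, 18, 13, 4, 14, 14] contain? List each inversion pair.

Finding inversions in [6, 1, 2, 18, 13, 4, 14, 14]:

(0, 1): arr[0]=6 > arr[1]=1
(0, 2): arr[0]=6 > arr[2]=2
(0, 5): arr[0]=6 > arr[5]=4
(3, 4): arr[3]=18 > arr[4]=13
(3, 5): arr[3]=18 > arr[5]=4
(3, 6): arr[3]=18 > arr[6]=14
(3, 7): arr[3]=18 > arr[7]=14
(4, 5): arr[4]=13 > arr[5]=4

Total inversions: 8

The array has 8 inversion(s): (0,1), (0,2), (0,5), (3,4), (3,5), (3,6), (3,7), (4,5). Each pair (i,j) satisfies i < j and arr[i] > arr[j].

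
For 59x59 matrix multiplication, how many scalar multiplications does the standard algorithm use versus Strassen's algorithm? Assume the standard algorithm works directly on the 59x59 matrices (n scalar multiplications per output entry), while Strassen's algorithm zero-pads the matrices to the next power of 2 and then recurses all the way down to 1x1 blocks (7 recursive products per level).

Matrix multiplication for 59x59 matrices:

Strassen's algorithm requires power-of-2 dimensions. Pad 59x59 to 64x64 (next power of 2).

Standard algorithm: 59^3 = 205379 multiplications
Strassen's algorithm: 7^(log2(64)) = 7^6 = 117649 multiplications
Savings: 205379 - 117649 = 87730 multiplications

Standard: 205379 multiplications (59^3). Strassen: 117649 multiplications (7^6, after padding to 64x64). Strassen reduces 8 recursive multiplications to 7 at each level.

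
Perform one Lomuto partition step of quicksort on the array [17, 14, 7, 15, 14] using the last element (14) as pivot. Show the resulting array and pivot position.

Lomuto partition with pivot = 14:

Initial array: [17, 14, 7, 15, 14]

arr[0]=17 > 14: no swap
arr[1]=14 <= 14: swap with position 0, array becomes [14, 17, 7, 15, 14]
arr[2]=7 <= 14: swap with position 1, array becomes [14, 7, 17, 15, 14]
arr[3]=15 > 14: no swap

Place pivot at position 2: [14, 7, 14, 15, 17]
Pivot position: 2

After partitioning with pivot 14, the array becomes [14, 7, 14, 15, 17]. The pivot is placed at index 2. All elements to the left of the pivot are <= 14, and all elements to the right are > 14.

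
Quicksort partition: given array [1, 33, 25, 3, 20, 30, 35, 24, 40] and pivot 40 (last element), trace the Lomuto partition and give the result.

Lomuto partition with pivot = 40:

Initial array: [1, 33, 25, 3, 20, 30, 35, 24, 40]

arr[0]=1 <= 40: swap with position 0, array becomes [1, 33, 25, 3, 20, 30, 35, 24, 40]
arr[1]=33 <= 40: swap with position 1, array becomes [1, 33, 25, 3, 20, 30, 35, 24, 40]
arr[2]=25 <= 40: swap with position 2, array becomes [1, 33, 25, 3, 20, 30, 35, 24, 40]
arr[3]=3 <= 40: swap with position 3, array becomes [1, 33, 25, 3, 20, 30, 35, 24, 40]
arr[4]=20 <= 40: swap with position 4, array becomes [1, 33, 25, 3, 20, 30, 35, 24, 40]
arr[5]=30 <= 40: swap with position 5, array becomes [1, 33, 25, 3, 20, 30, 35, 24, 40]
arr[6]=35 <= 40: swap with position 6, array becomes [1, 33, 25, 3, 20, 30, 35, 24, 40]
arr[7]=24 <= 40: swap with position 7, array becomes [1, 33, 25, 3, 20, 30, 35, 24, 40]

Place pivot at position 8: [1, 33, 25, 3, 20, 30, 35, 24, 40]
Pivot position: 8

After partitioning with pivot 40, the array becomes [1, 33, 25, 3, 20, 30, 35, 24, 40]. The pivot is placed at index 8. All elements to the left of the pivot are <= 40, and all elements to the right are > 40.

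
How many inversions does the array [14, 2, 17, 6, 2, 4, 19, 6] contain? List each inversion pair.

Finding inversions in [14, 2, 17, 6, 2, 4, 19, 6]:

(0, 1): arr[0]=14 > arr[1]=2
(0, 3): arr[0]=14 > arr[3]=6
(0, 4): arr[0]=14 > arr[4]=2
(0, 5): arr[0]=14 > arr[5]=4
(0, 7): arr[0]=14 > arr[7]=6
(2, 3): arr[2]=17 > arr[3]=6
(2, 4): arr[2]=17 > arr[4]=2
(2, 5): arr[2]=17 > arr[5]=4
(2, 7): arr[2]=17 > arr[7]=6
(3, 4): arr[3]=6 > arr[4]=2
(3, 5): arr[3]=6 > arr[5]=4
(6, 7): arr[6]=19 > arr[7]=6

Total inversions: 12

The array has 12 inversion(s): (0,1), (0,3), (0,4), (0,5), (0,7), (2,3), (2,4), (2,5), (2,7), (3,4), (3,5), (6,7). Each pair (i,j) satisfies i < j and arr[i] > arr[j].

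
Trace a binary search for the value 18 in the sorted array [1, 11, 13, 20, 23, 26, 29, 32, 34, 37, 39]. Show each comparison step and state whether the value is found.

Binary search for 18 in [1, 11, 13, 20, 23, 26, 29, 32, 34, 37, 39]:

lo=0, hi=10, mid=5, arr[mid]=26 -> 26 > 18, search left half
lo=0, hi=4, mid=2, arr[mid]=13 -> 13 < 18, search right half
lo=3, hi=4, mid=3, arr[mid]=20 -> 20 > 18, search left half
lo=3 > hi=2, target 18 not found

Binary search determines that 18 is not in the array after 3 comparisons. The search space was exhausted without finding the target.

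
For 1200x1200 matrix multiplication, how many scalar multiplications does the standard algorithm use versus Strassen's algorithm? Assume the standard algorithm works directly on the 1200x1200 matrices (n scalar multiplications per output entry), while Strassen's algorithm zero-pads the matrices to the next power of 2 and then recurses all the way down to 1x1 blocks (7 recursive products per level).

Matrix multiplication for 1200x1200 matrices:

Strassen's algorithm requires power-of-2 dimensions. Pad 1200x1200 to 2048x2048 (next power of 2).

Standard algorithm: 1200^3 = 1728000000 multiplications
Strassen's algorithm: 7^(log2(2048)) = 7^11 = 1977326743 multiplications
Difference: 1728000000 - 1977326743 = -249326743 (Strassen uses MORE here due to padding overhead — for small or just-over-power-of-2 n, padding can outweigh the per-level savings)

Standard: 1728000000 multiplications (1200^3). Strassen: 1977326743 multiplications (7^11, after padding to 2048x2048). Strassen reduces 8 recursive multiplications to 7 at each level.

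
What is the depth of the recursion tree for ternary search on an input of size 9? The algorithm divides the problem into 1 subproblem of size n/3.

For divide and conquer with division factor 3:

Problem sizes at each level:
Level 0: 9
Level 1: 3
Level 2: 1

The root is level 0 and the size-1 base case is level 2 (the tree spans levels 0 through 2, i.e. 3 levels counting the root), so the depth is the number of divisions: log_3(9) = 2

The recursion tree depth is log_3(9) = 2. At each level, the problem size is divided by 3, so it takes 2 divisions to reduce to a base case of size 1. The algorithm makes 1 recursive call at each level.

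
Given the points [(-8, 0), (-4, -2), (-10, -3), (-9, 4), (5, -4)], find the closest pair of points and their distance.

Computing all pairwise distances among 5 points:

d((-8, 0), (-4, -2)) = 4.4721
d((-8, 0), (-10, -3)) = 3.6056 <-- minimum
d((-8, 0), (-9, 4)) = 4.1231
d((-8, 0), (5, -4)) = 13.6015
d((-4, -2), (-10, -3)) = 6.0828
d((-4, -2), (-9, 4)) = 7.8102
d((-4, -2), (5, -4)) = 9.2195
d((-10, -3), (-9, 4)) = 7.0711
d((-10, -3), (5, -4)) = 15.0333
d((-9, 4), (5, -4)) = 16.1245

Closest pair: (-8, 0) and (-10, -3) with distance 3.6056

The closest pair is (-8, 0) and (-10, -3) with Euclidean distance 3.6056. For 5 points, brute-force pairwise comparison is shown above. For large n, the divide-and-conquer algorithm (sort by x, recurse on halves, check the dividing strip) achieves O(n log n).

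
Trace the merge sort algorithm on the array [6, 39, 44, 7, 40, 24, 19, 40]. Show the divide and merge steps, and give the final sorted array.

Merge sort trace:

Split: [6, 39, 44, 7, 40, 24, 19, 40] -> [6, 39, 44, 7] and [40, 24, 19, 40]
  Split: [6, 39, 44, 7] -> [6, 39] and [44, 7]
    Split: [6, 39] -> [6] and [39]
    Merge: [6] + [39] -> [6, 39]
    Split: [44, 7] -> [44] and [7]
    Merge: [44] + [7] -> [7, 44]
  Merge: [6, 39] + [7, 44] -> [6, 7, 39, 44]
  Split: [40, 24, 19, 40] -> [40, 24] and [19, 40]
    Split: [40, 24] -> [40] and [24]
    Merge: [40] + [24] -> [24, 40]
    Split: [19, 40] -> [19] and [40]
    Merge: [19] + [40] -> [19, 40]
  Merge: [24, 40] + [19, 40] -> [19, 24, 40, 40]
Merge: [6, 7, 39, 44] + [19, 24, 40, 40] -> [6, 7, 19, 24, 39, 40, 40, 44]

Final sorted array: [6, 7, 19, 24, 39, 40, 40, 44]

The merge sort proceeds by recursively splitting the array and merging sorted halves.
After all merges, the sorted array is [6, 7, 19, 24, 39, 40, 40, 44].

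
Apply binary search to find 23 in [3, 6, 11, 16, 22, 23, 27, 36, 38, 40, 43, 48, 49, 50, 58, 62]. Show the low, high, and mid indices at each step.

Binary search for 23 in [3, 6, 11, 16, 22, 23, 27, 36, 38, 40, 43, 48, 49, 50, 58, 62]:

lo=0, hi=15, mid=7, arr[mid]=36 -> 36 > 23, search left half
lo=0, hi=6, mid=3, arr[mid]=16 -> 16 < 23, search right half
lo=4, hi=6, mid=5, arr[mid]=23 -> Found target at index 5!

Binary search finds 23 at index 5 after 3 comparisons. The search repeatedly halves the search space by comparing with the middle element.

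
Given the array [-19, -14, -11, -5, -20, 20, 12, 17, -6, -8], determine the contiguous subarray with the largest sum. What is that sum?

Using Kadane's algorithm on [-19, -14, -11, -5, -20, 20, 12, 17, -6, -8]:

Scanning through the array:
Position 1 (value -14): max_ending_here = -14, max_so_far = -14
Position 2 (value -11): max_ending_here = -11, max_so_far = -11
Position 3 (value -5): max_ending_here = -5, max_so_far = -5
Position 4 (value -20): max_ending_here = -20, max_so_far = -5
Position 5 (value 20): max_ending_here = 20, max_so_far = 20
Position 6 (value 12): max_ending_here = 32, max_so_far = 32
Position 7 (value 17): max_ending_here = 49, max_so_far = 49
Position 8 (value -6): max_ending_here = 43, max_so_far = 49
Position 9 (value -8): max_ending_here = 35, max_so_far = 49

Maximum subarray: [20, 12, 17]
Maximum sum: 49

The maximum subarray is [20, 12, 17] with sum 49. This subarray runs from index 5 to index 7.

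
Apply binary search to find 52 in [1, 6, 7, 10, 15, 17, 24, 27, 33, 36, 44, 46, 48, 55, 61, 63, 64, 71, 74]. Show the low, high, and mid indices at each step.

Binary search for 52 in [1, 6, 7, 10, 15, 17, 24, 27, 33, 36, 44, 46, 48, 55, 61, 63, 64, 71, 74]:

lo=0, hi=18, mid=9, arr[mid]=36 -> 36 < 52, search right half
lo=10, hi=18, mid=14, arr[mid]=61 -> 61 > 52, search left half
lo=10, hi=13, mid=11, arr[mid]=46 -> 46 < 52, search right half
lo=12, hi=13, mid=12, arr[mid]=48 -> 48 < 52, search right half
lo=13, hi=13, mid=13, arr[mid]=55 -> 55 > 52, search left half
lo=13 > hi=12, target 52 not found

Binary search determines that 52 is not in the array after 5 comparisons. The search space was exhausted without finding the target.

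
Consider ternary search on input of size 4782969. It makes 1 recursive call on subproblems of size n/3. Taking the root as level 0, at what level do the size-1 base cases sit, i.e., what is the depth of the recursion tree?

For divide and conquer with division factor 3:

Problem sizes at each level:
Level 0: 4782969
Level 1: 1594323
Level 2: 531441
Level 3: 177147
Level 4: 59049
Level 5: 19683
Level 6: 6561
Level 7: 2187
Level 8: 729
Level 9: 243
Level 10: 81
Level 11: 27
Level 12: 9
Level 13: 3
Level 14: 1

The root is level 0 and the size-1 base case is level 14 (the tree spans levels 0 through 14, i.e. 15 levels counting the root), so the depth is the number of divisions: log_3(4782969) = 14

The recursion tree depth is log_3(4782969) = 14. At each level, the problem size is divided by 3, so it takes 14 divisions to reduce to a base case of size 1. The algorithm makes 1 recursive call at each level.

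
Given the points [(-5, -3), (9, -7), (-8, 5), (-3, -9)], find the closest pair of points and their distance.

Computing all pairwise distances among 4 points:

d((-5, -3), (9, -7)) = 14.5602
d((-5, -3), (-8, 5)) = 8.544
d((-5, -3), (-3, -9)) = 6.3246 <-- minimum
d((9, -7), (-8, 5)) = 20.8087
d((9, -7), (-3, -9)) = 12.1655
d((-8, 5), (-3, -9)) = 14.8661

Closest pair: (-5, -3) and (-3, -9) with distance 6.3246

The closest pair is (-5, -3) and (-3, -9) with Euclidean distance 6.3246. For 4 points, brute-force pairwise comparison is shown above. For large n, the divide-and-conquer algorithm (sort by x, recurse on halves, check the dividing strip) achieves O(n log n).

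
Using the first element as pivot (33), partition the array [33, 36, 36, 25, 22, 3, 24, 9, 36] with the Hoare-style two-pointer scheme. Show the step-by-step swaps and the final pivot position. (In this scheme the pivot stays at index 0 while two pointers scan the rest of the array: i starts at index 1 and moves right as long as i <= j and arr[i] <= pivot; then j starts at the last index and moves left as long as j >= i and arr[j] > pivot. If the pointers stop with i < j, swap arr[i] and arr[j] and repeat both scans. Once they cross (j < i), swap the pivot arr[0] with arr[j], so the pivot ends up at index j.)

Hoare-style two-pointer partition with pivot = 33:

Initial array: [33, 36, 36, 25, 22, 3, 24, 9, 36]

Pointers start at i = 1, j = 8.
i stops at index 1 (arr[1]=36 > 33), j stops at index 7 (arr[7]=9 <= 33): swap arr[1] and arr[7], array becomes [33, 9, 36, 25, 22, 3, 24, 36, 36]
i stops at index 2 (arr[2]=36 > 33), j stops at index 6 (arr[6]=24 <= 33): swap arr[2] and arr[6], array becomes [33, 9, 24, 25, 22, 3, 36, 36, 36]
i ends at 6, j ends at 5: the pointers have crossed (j < i), so scanning stops.

Swap pivot arr[0] with arr[5] to place pivot at position 5: [3, 9, 24, 25, 22, 33, 36, 36, 36]
Pivot position: 5

After partitioning with pivot 33, the array becomes [3, 9, 24, 25, 22, 33, 36, 36, 36]. The pivot is placed at index 5. All elements to the left of the pivot are <= 33, and all elements to the right are > 33.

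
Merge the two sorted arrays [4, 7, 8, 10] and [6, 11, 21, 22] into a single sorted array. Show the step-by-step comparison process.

Merging process:

Compare 4 vs 6: take 4 from left. Merged: [4]
Compare 7 vs 6: take 6 from right. Merged: [4, 6]
Compare 7 vs 11: take 7 from left. Merged: [4, 6, 7]
Compare 8 vs 11: take 8 from left. Merged: [4, 6, 7, 8]
Compare 10 vs 11: take 10 from left. Merged: [4, 6, 7, 8, 10]
Append remaining from right: [11, 21, 22]. Merged: [4, 6, 7, 8, 10, 11, 21, 22]

Final merged array: [4, 6, 7, 8, 10, 11, 21, 22]
Total comparisons: 5

The merged array is [4, 6, 7, 8, 10, 11, 21, 22], requiring 5 comparisons. The merge step runs in O(n) time where n is the total number of elements.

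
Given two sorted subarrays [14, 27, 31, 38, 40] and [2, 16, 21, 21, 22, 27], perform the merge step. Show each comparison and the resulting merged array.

Merging process:

Compare 14 vs 2: take 2 from right. Merged: [2]
Compare 14 vs 16: take 14 from left. Merged: [2, 14]
Compare 27 vs 16: take 16 from right. Merged: [2, 14, 16]
Compare 27 vs 21: take 21 from right. Merged: [2, 14, 16, 21]
Compare 27 vs 21: take 21 from right. Merged: [2, 14, 16, 21, 21]
Compare 27 vs 22: take 22 from right. Merged: [2, 14, 16, 21, 21, 22]
Compare 27 vs 27: take 27 from left. Merged: [2, 14, 16, 21, 21, 22, 27]
Compare 31 vs 27: take 27 from right. Merged: [2, 14, 16, 21, 21, 22, 27, 27]
Append remaining from left: [31, 38, 40]. Merged: [2, 14, 16, 21, 21, 22, 27, 27, 31, 38, 40]

Final merged array: [2, 14, 16, 21, 21, 22, 27, 27, 31, 38, 40]
Total comparisons: 8

The merged array is [2, 14, 16, 21, 21, 22, 27, 27, 31, 38, 40], requiring 8 comparisons. The merge step runs in O(n) time where n is the total number of elements.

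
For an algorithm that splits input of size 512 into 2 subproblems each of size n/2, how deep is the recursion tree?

For divide and conquer with division factor 2:

Problem sizes at each level:
Level 0: 512
Level 1: 256
Level 2: 128
Level 3: 64
Level 4: 32
Level 5: 16
Level 6: 8
Level 7: 4
Level 8: 2
Level 9: 1

The root is level 0 and the size-1 base case is level 9 (the tree spans levels 0 through 9, i.e. 10 levels counting the root), so the depth is the number of divisions: log_2(512) = 9

The recursion tree depth is log_2(512) = 9. At each level, the problem size is divided by 2, so it takes 9 divisions to reduce to a base case of size 1. The algorithm makes 2 recursive calls at each level.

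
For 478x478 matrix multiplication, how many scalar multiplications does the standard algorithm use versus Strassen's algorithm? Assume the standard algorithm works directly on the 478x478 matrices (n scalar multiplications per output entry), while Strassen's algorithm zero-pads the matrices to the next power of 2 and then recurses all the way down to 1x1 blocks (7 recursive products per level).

Matrix multiplication for 478x478 matrices:

Strassen's algorithm requires power-of-2 dimensions. Pad 478x478 to 512x512 (next power of 2).

Standard algorithm: 478^3 = 109215352 multiplications
Strassen's algorithm: 7^(log2(512)) = 7^9 = 40353607 multiplications
Savings: 109215352 - 40353607 = 68861745 multiplications

Standard: 109215352 multiplications (478^3). Strassen: 40353607 multiplications (7^9, after padding to 512x512). Strassen reduces 8 recursive multiplications to 7 at each level.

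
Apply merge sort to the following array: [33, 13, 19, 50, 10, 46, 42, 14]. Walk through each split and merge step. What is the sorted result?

Merge sort trace:

Split: [33, 13, 19, 50, 10, 46, 42, 14] -> [33, 13, 19, 50] and [10, 46, 42, 14]
  Split: [33, 13, 19, 50] -> [33, 13] and [19, 50]
    Split: [33, 13] -> [33] and [13]
    Merge: [33] + [13] -> [13, 33]
    Split: [19, 50] -> [19] and [50]
    Merge: [19] + [50] -> [19, 50]
  Merge: [13, 33] + [19, 50] -> [13, 19, 33, 50]
  Split: [10, 46, 42, 14] -> [10, 46] and [42, 14]
    Split: [10, 46] -> [10] and [46]
    Merge: [10] + [46] -> [10, 46]
    Split: [42, 14] -> [42] and [14]
    Merge: [42] + [14] -> [14, 42]
  Merge: [10, 46] + [14, 42] -> [10, 14, 42, 46]
Merge: [13, 19, 33, 50] + [10, 14, 42, 46] -> [10, 13, 14, 19, 33, 42, 46, 50]

Final sorted array: [10, 13, 14, 19, 33, 42, 46, 50]

The merge sort proceeds by recursively splitting the array and merging sorted halves.
After all merges, the sorted array is [10, 13, 14, 19, 33, 42, 46, 50].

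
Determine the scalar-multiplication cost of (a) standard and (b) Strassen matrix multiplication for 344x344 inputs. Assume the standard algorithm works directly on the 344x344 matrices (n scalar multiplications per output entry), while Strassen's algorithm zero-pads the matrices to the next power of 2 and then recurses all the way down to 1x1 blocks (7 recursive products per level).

Matrix multiplication for 344x344 matrices:

Strassen's algorithm requires power-of-2 dimensions. Pad 344x344 to 512x512 (next power of 2).

Standard algorithm: 344^3 = 40707584 multiplications
Strassen's algorithm: 7^(log2(512)) = 7^9 = 40353607 multiplications
Savings: 40707584 - 40353607 = 353977 multiplications

Standard: 40707584 multiplications (344^3). Strassen: 40353607 multiplications (7^9, after padding to 512x512). Strassen reduces 8 recursive multiplications to 7 at each level.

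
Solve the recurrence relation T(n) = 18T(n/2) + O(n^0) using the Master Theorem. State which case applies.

Master Theorem for T(n) = 18T(n/2) + O(n^0):

a = 18, b = 2, c = 0
log_b(a) = log_2(18) = 4.1699

Case 1: c = 0 < log_2(18) = 4.1699
T(n) = O(n^(log_2 18))

For T(n) = 18T(n/2) + O(n^0): log_2(18) = 4.1699. This is Case 1 of the Master Theorem (c < log_b(a), work dominated by leaves), giving O(n^(log_2 18)).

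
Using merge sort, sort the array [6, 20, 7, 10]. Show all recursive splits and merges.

Merge sort trace:

Split: [6, 20, 7, 10] -> [6, 20] and [7, 10]
  Split: [6, 20] -> [6] and [20]
  Merge: [6] + [20] -> [6, 20]
  Split: [7, 10] -> [7] and [10]
  Merge: [7] + [10] -> [7, 10]
Merge: [6, 20] + [7, 10] -> [6, 7, 10, 20]

Final sorted array: [6, 7, 10, 20]

The merge sort proceeds by recursively splitting the array and merging sorted halves.
After all merges, the sorted array is [6, 7, 10, 20].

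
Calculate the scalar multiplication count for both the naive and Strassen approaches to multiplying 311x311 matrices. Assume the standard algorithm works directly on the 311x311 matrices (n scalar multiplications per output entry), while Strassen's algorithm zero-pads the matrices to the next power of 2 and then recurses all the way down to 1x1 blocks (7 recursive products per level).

Matrix multiplication for 311x311 matrices:

Strassen's algorithm requires power-of-2 dimensions. Pad 311x311 to 512x512 (next power of 2).

Standard algorithm: 311^3 = 30080231 multiplications
Strassen's algorithm: 7^(log2(512)) = 7^9 = 40353607 multiplications
Difference: 30080231 - 40353607 = -10273376 (Strassen uses MORE here due to padding overhead — for small or just-over-power-of-2 n, padding can outweigh the per-level savings)

Standard: 30080231 multiplications (311^3). Strassen: 40353607 multiplications (7^9, after padding to 512x512). Strassen reduces 8 recursive multiplications to 7 at each level.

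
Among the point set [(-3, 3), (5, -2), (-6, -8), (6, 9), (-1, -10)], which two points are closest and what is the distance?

Computing all pairwise distances among 5 points:

d((-3, 3), (5, -2)) = 9.434
d((-3, 3), (-6, -8)) = 11.4018
d((-3, 3), (6, 9)) = 10.8167
d((-3, 3), (-1, -10)) = 13.1529
d((5, -2), (-6, -8)) = 12.53
d((5, -2), (6, 9)) = 11.0454
d((5, -2), (-1, -10)) = 10.0
d((-6, -8), (6, 9)) = 20.8087
d((-6, -8), (-1, -10)) = 5.3852 <-- minimum
d((6, 9), (-1, -10)) = 20.2485

Closest pair: (-6, -8) and (-1, -10) with distance 5.3852

The closest pair is (-6, -8) and (-1, -10) with Euclidean distance 5.3852. For 5 points, brute-force pairwise comparison is shown above. For large n, the divide-and-conquer algorithm (sort by x, recurse on halves, check the dividing strip) achieves O(n log n).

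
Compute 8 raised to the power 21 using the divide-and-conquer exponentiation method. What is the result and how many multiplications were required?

Computing 8^21 by squaring (build up from 8^1; each line after the first costs one multiplication):

8^1 = 8
8^2 = (8^1)^2 = 8^2 = 64
8^4 = (8^2)^2 = 64^2 = 4096
8^5 = 8 * 8^4 = 8 * 4096 = 32768
8^10 = (8^5)^2 = 32768^2 = 1073741824
8^20 = (8^10)^2 = 1073741824^2 = 1152921504606846976
8^21 = 8 * 8^20 = 8 * 1152921504606846976 = 9223372036854775808

Result: 9223372036854775808
Multiplications needed: 6 (6 lines after 8^1)

8^21 = 9223372036854775808. Using exponentiation by squaring, this requires 6 multiplications. The key idea: if the exponent is even, square the half-power; if odd, multiply by the base once.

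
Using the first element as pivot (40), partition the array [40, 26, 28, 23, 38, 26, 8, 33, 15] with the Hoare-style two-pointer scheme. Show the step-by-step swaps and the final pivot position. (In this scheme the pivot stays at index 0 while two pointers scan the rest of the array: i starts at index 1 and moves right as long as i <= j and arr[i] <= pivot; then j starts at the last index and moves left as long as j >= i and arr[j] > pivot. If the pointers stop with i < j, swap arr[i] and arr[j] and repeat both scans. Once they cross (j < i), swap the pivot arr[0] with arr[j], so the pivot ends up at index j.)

Hoare-style two-pointer partition with pivot = 40:

Initial array: [40, 26, 28, 23, 38, 26, 8, 33, 15]

Pointers start at i = 1, j = 8.
i ends at 9, j ends at 8: the pointers have crossed (j < i), so scanning stops.

Swap pivot arr[0] with arr[8] to place pivot at position 8: [15, 26, 28, 23, 38, 26, 8, 33, 40]
Pivot position: 8

After partitioning with pivot 40, the array becomes [15, 26, 28, 23, 38, 26, 8, 33, 40]. The pivot is placed at index 8. All elements to the left of the pivot are <= 40, and all elements to the right are > 40.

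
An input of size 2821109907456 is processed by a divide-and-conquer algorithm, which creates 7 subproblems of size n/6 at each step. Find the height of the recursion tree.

For divide and conquer with division factor 6:

Problem sizes at each level:
Level 0: 2821109907456
Level 1: 470184984576
Level 2: 78364164096
Level 3: 13060694016
Level 4: 2176782336
Level 5: 362797056
Level 6: 60466176
Level 7: 10077696
Level 8: 1679616
Level 9: 279936
Level 10: 46656
Level 11: 7776
Level 12: 1296
Level 13: 216
Level 14: 36
Level 15: 6
Level 16: 1

The root is level 0 and the size-1 base case is level 16 (the tree spans levels 0 through 16, i.e. 17 levels counting the root), so the depth is the number of divisions: log_6(2821109907456) = 16

The recursion tree depth is log_6(2821109907456) = 16. At each level, the problem size is divided by 6, so it takes 16 divisions to reduce to a base case of size 1. The algorithm makes 7 recursive calls at each level.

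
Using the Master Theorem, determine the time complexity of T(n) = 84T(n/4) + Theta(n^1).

Master Theorem for T(n) = 84T(n/4) + O(n^1):

a = 84, b = 4, c = 1
log_b(a) = log_4(84) = 3.1962

Case 1: c = 1 < log_4(84) = 3.1962
T(n) = O(n^(log_4 84))

For T(n) = 84T(n/4) + O(n^1): log_4(84) = 3.1962. This is Case 1 of the Master Theorem (c < log_b(a), work dominated by leaves), giving O(n^(log_4 84)).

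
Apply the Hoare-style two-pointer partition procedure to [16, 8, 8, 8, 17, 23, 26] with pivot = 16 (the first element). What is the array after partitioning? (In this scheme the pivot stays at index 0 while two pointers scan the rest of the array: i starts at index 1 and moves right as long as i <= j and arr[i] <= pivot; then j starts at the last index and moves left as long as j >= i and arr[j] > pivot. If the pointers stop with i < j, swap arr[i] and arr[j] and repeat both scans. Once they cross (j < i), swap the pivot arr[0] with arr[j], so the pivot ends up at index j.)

Hoare-style two-pointer partition with pivot = 16:

Initial array: [16, 8, 8, 8, 17, 23, 26]

Pointers start at i = 1, j = 6.
i ends at 4, j ends at 3: the pointers have crossed (j < i), so scanning stops.

Swap pivot arr[0] with arr[3] to place pivot at position 3: [8, 8, 8, 16, 17, 23, 26]
Pivot position: 3

After partitioning with pivot 16, the array becomes [8, 8, 8, 16, 17, 23, 26]. The pivot is placed at index 3. All elements to the left of the pivot are <= 16, and all elements to the right are > 16.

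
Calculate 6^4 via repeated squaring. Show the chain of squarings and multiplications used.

Computing 6^4 by squaring (build up from 6^1; each line after the first costs one multiplication):

6^1 = 6
6^2 = (6^1)^2 = 6^2 = 36
6^4 = (6^2)^2 = 36^2 = 1296

Result: 1296
Multiplications needed: 2 (2 lines after 6^1)

6^4 = 1296. Using exponentiation by squaring, this requires 2 multiplications. The key idea: if the exponent is even, square the half-power; if odd, multiply by the base once.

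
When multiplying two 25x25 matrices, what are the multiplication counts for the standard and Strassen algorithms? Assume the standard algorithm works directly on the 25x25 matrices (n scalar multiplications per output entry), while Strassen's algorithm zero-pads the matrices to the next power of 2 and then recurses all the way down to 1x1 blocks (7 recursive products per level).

Matrix multiplication for 25x25 matrices:

Strassen's algorithm requires power-of-2 dimensions. Pad 25x25 to 32x32 (next power of 2).

Standard algorithm: 25^3 = 15625 multiplications
Strassen's algorithm: 7^(log2(32)) = 7^5 = 16807 multiplications
Difference: 15625 - 16807 = -1182 (Strassen uses MORE here due to padding overhead — for small or just-over-power-of-2 n, padding can outweigh the per-level savings)

Standard: 15625 multiplications (25^3). Strassen: 16807 multiplications (7^5, after padding to 32x32). Strassen reduces 8 recursive multiplications to 7 at each level.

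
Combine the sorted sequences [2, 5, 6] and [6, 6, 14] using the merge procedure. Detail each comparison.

Merging process:

Compare 2 vs 6: take 2 from left. Merged: [2]
Compare 5 vs 6: take 5 from left. Merged: [2, 5]
Compare 6 vs 6: take 6 from left. Merged: [2, 5, 6]
Append remaining from right: [6, 6, 14]. Merged: [2, 5, 6, 6, 6, 14]

Final merged array: [2, 5, 6, 6, 6, 14]
Total comparisons: 3

The merged array is [2, 5, 6, 6, 6, 14], requiring 3 comparisons. The merge step runs in O(n) time where n is the total number of elements.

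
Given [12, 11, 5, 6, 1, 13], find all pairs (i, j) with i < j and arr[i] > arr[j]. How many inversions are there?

Finding inversions in [12, 11, 5, 6, 1, 13]:

(0, 1): arr[0]=12 > arr[1]=11
(0, 2): arr[0]=12 > arr[2]=5
(0, 3): arr[0]=12 > arr[3]=6
(0, 4): arr[0]=12 > arr[4]=1
(1, 2): arr[1]=11 > arr[2]=5
(1, 3): arr[1]=11 > arr[3]=6
(1, 4): arr[1]=11 > arr[4]=1
(2, 4): arr[2]=5 > arr[4]=1
(3, 4): arr[3]=6 > arr[4]=1

Total inversions: 9

The array has 9 inversion(s): (0,1), (0,2), (0,3), (0,4), (1,2), (1,3), (1,4), (2,4), (3,4). Each pair (i,j) satisfies i < j and arr[i] > arr[j].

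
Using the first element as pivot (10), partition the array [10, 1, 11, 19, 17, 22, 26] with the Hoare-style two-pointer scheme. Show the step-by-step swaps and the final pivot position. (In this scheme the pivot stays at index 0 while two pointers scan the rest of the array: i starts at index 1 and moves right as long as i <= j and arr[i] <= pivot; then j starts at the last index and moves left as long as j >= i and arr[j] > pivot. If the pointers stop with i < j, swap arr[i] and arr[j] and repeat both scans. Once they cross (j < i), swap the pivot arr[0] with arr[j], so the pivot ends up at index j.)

Hoare-style two-pointer partition with pivot = 10:

Initial array: [10, 1, 11, 19, 17, 22, 26]

Pointers start at i = 1, j = 6.
i ends at 2, j ends at 1: the pointers have crossed (j < i), so scanning stops.

Swap pivot arr[0] with arr[1] to place pivot at position 1: [1, 10, 11, 19, 17, 22, 26]
Pivot position: 1

After partitioning with pivot 10, the array becomes [1, 10, 11, 19, 17, 22, 26]. The pivot is placed at index 1. All elements to the left of the pivot are <= 10, and all elements to the right are > 10.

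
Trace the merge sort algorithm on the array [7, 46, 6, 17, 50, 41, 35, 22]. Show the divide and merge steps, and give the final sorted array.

Merge sort trace:

Split: [7, 46, 6, 17, 50, 41, 35, 22] -> [7, 46, 6, 17] and [50, 41, 35, 22]
  Split: [7, 46, 6, 17] -> [7, 46] and [6, 17]
    Split: [7, 46] -> [7] and [46]
    Merge: [7] + [46] -> [7, 46]
    Split: [6, 17] -> [6] and [17]
    Merge: [6] + [17] -> [6, 17]
  Merge: [7, 46] + [6, 17] -> [6, 7, 17, 46]
  Split: [50, 41, 35, 22] -> [50, 41] and [35, 22]
    Split: [50, 41] -> [50] and [41]
    Merge: [50] + [41] -> [41, 50]
    Split: [35, 22] -> [35] and [22]
    Merge: [35] + [22] -> [22, 35]
  Merge: [41, 50] + [22, 35] -> [22, 35, 41, 50]
Merge: [6, 7, 17, 46] + [22, 35, 41, 50] -> [6, 7, 17, 22, 35, 41, 46, 50]

Final sorted array: [6, 7, 17, 22, 35, 41, 46, 50]

The merge sort proceeds by recursively splitting the array and merging sorted halves.
After all merges, the sorted array is [6, 7, 17, 22, 35, 41, 46, 50].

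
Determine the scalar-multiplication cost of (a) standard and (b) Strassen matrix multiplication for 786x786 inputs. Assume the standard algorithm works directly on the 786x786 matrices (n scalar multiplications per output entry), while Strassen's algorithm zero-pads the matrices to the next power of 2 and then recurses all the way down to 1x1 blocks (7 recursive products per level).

Matrix multiplication for 786x786 matrices:

Strassen's algorithm requires power-of-2 dimensions. Pad 786x786 to 1024x1024 (next power of 2).

Standard algorithm: 786^3 = 485587656 multiplications
Strassen's algorithm: 7^(log2(1024)) = 7^10 = 282475249 multiplications
Savings: 485587656 - 282475249 = 203112407 multiplications

Standard: 485587656 multiplications (786^3). Strassen: 282475249 multiplications (7^10, after padding to 1024x1024). Strassen reduces 8 recursive multiplications to 7 at each level.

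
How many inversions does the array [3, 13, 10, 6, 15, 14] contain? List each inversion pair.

Finding inversions in [3, 13, 10, 6, 15, 14]:

(1, 2): arr[1]=13 > arr[2]=10
(1, 3): arr[1]=13 > arr[3]=6
(2, 3): arr[2]=10 > arr[3]=6
(4, 5): arr[4]=15 > arr[5]=14

Total inversions: 4

The array has 4 inversion(s): (1,2), (1,3), (2,3), (4,5). Each pair (i,j) satisfies i < j and arr[i] > arr[j].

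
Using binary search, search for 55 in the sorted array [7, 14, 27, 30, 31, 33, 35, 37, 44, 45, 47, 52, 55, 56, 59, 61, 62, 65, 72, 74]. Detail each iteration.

Binary search for 55 in [7, 14, 27, 30, 31, 33, 35, 37, 44, 45, 47, 52, 55, 56, 59, 61, 62, 65, 72, 74]:

lo=0, hi=19, mid=9, arr[mid]=45 -> 45 < 55, search right half
lo=10, hi=19, mid=14, arr[mid]=59 -> 59 > 55, search left half
lo=10, hi=13, mid=11, arr[mid]=52 -> 52 < 55, search right half
lo=12, hi=13, mid=12, arr[mid]=55 -> Found target at index 12!

Binary search finds 55 at index 12 after 4 comparisons. The search repeatedly halves the search space by comparing with the middle element.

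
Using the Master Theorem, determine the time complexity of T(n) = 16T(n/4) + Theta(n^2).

Master Theorem for T(n) = 16T(n/4) + O(n^2):

a = 16, b = 4, c = 2
log_b(a) = log_4(16) = 2.0000

Case 2: c = 2 = log_4(16) = 2.0000
T(n) = O(n^2 log n) = O(n^2 log n)

For T(n) = 16T(n/4) + O(n^2): log_4(16) = 2.0000. This is Case 2 of the Master Theorem (c = log_b(a), equal work at all levels), giving O(n^2 log n).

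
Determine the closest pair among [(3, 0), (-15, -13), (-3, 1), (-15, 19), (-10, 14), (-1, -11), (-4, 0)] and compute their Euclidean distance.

Computing all pairwise distances among 7 points:

d((3, 0), (-15, -13)) = 22.2036
d((3, 0), (-3, 1)) = 6.0828
d((3, 0), (-15, 19)) = 26.1725
d((3, 0), (-10, 14)) = 19.105
d((3, 0), (-1, -11)) = 11.7047
d((3, 0), (-4, 0)) = 7.0
d((-15, -13), (-3, 1)) = 18.4391
d((-15, -13), (-15, 19)) = 32.0
d((-15, -13), (-10, 14)) = 27.4591
d((-15, -13), (-1, -11)) = 14.1421
d((-15, -13), (-4, 0)) = 17.0294
d((-3, 1), (-15, 19)) = 21.6333
d((-3, 1), (-10, 14)) = 14.7648
d((-3, 1), (-1, -11)) = 12.1655
d((-3, 1), (-4, 0)) = 1.4142 <-- minimum
d((-15, 19), (-10, 14)) = 7.0711
d((-15, 19), (-1, -11)) = 33.1059
d((-15, 19), (-4, 0)) = 21.9545
d((-10, 14), (-1, -11)) = 26.5707
d((-10, 14), (-4, 0)) = 15.2315
d((-1, -11), (-4, 0)) = 11.4018

Closest pair: (-3, 1) and (-4, 0) with distance 1.4142

The closest pair is (-3, 1) and (-4, 0) with Euclidean distance 1.4142. For 7 points, brute-force pairwise comparison is shown above. For large n, the divide-and-conquer algorithm (sort by x, recurse on halves, check the dividing strip) achieves O(n log n).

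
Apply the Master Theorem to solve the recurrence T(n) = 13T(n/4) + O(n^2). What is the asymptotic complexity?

Master Theorem for T(n) = 13T(n/4) + O(n^2):

a = 13, b = 4, c = 2
log_b(a) = log_4(13) = 1.8502

Case 3: c = 2 > log_4(13) = 1.8502
T(n) = O(n^2) = O(n^2)

For T(n) = 13T(n/4) + O(n^2): log_4(13) = 1.8502. This is Case 3 of the Master Theorem (c > log_b(a), work dominated by root), giving O(n^2).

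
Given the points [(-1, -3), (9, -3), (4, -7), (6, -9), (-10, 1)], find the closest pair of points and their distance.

Computing all pairwise distances among 5 points:

d((-1, -3), (9, -3)) = 10.0
d((-1, -3), (4, -7)) = 6.4031
d((-1, -3), (6, -9)) = 9.2195
d((-1, -3), (-10, 1)) = 9.8489
d((9, -3), (4, -7)) = 6.4031
d((9, -3), (6, -9)) = 6.7082
d((9, -3), (-10, 1)) = 19.4165
d((4, -7), (6, -9)) = 2.8284 <-- minimum
d((4, -7), (-10, 1)) = 16.1245
d((6, -9), (-10, 1)) = 18.868

Closest pair: (4, -7) and (6, -9) with distance 2.8284

The closest pair is (4, -7) and (6, -9) with Euclidean distance 2.8284. For 5 points, brute-force pairwise comparison is shown above. For large n, the divide-and-conquer algorithm (sort by x, recurse on halves, check the dividing strip) achieves O(n log n).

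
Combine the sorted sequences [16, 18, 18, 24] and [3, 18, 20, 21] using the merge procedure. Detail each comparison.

Merging process:

Compare 16 vs 3: take 3 from right. Merged: [3]
Compare 16 vs 18: take 16 from left. Merged: [3, 16]
Compare 18 vs 18: take 18 from left. Merged: [3, 16, 18]
Compare 18 vs 18: take 18 from left. Merged: [3, 16, 18, 18]
Compare 24 vs 18: take 18 from right. Merged: [3, 16, 18, 18, 18]
Compare 24 vs 20: take 20 from right. Merged: [3, 16, 18, 18, 18, 20]
Compare 24 vs 21: take 21 from right. Merged: [3, 16, 18, 18, 18, 20, 21]
Append remaining from left: [24]. Merged: [3, 16, 18, 18, 18, 20, 21, 24]

Final merged array: [3, 16, 18, 18, 18, 20, 21, 24]
Total comparisons: 7

The merged array is [3, 16, 18, 18, 18, 20, 21, 24], requiring 7 comparisons. The merge step runs in O(n) time where n is the total number of elements.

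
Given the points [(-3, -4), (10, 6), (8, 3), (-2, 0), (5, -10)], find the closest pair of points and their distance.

Computing all pairwise distances among 5 points:

d((-3, -4), (10, 6)) = 16.4012
d((-3, -4), (8, 3)) = 13.0384
d((-3, -4), (-2, 0)) = 4.1231
d((-3, -4), (5, -10)) = 10.0
d((10, 6), (8, 3)) = 3.6056 <-- minimum
d((10, 6), (-2, 0)) = 13.4164
d((10, 6), (5, -10)) = 16.7631
d((8, 3), (-2, 0)) = 10.4403
d((8, 3), (5, -10)) = 13.3417
d((-2, 0), (5, -10)) = 12.2066

Closest pair: (10, 6) and (8, 3) with distance 3.6056

The closest pair is (10, 6) and (8, 3) with Euclidean distance 3.6056. For 5 points, brute-force pairwise comparison is shown above. For large n, the divide-and-conquer algorithm (sort by x, recurse on halves, check the dividing strip) achieves O(n log n).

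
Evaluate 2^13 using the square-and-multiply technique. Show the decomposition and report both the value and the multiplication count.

Computing 2^13 by squaring (build up from 2^1; each line after the first costs one multiplication):

2^1 = 2
2^2 = (2^1)^2 = 2^2 = 4
2^3 = 2 * 2^2 = 2 * 4 = 8
2^6 = (2^3)^2 = 8^2 = 64
2^12 = (2^6)^2 = 64^2 = 4096
2^13 = 2 * 2^12 = 2 * 4096 = 8192

Result: 8192
Multiplications needed: 5 (5 lines after 2^1)

2^13 = 8192. Using exponentiation by squaring, this requires 5 multiplications. The key idea: if the exponent is even, square the half-power; if odd, multiply by the base once.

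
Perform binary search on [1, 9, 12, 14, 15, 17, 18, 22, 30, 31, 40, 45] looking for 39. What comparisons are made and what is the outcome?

Binary search for 39 in [1, 9, 12, 14, 15, 17, 18, 22, 30, 31, 40, 45]:

lo=0, hi=11, mid=5, arr[mid]=17 -> 17 < 39, search right half
lo=6, hi=11, mid=8, arr[mid]=30 -> 30 < 39, search right half
lo=9, hi=11, mid=10, arr[mid]=40 -> 40 > 39, search left half
lo=9, hi=9, mid=9, arr[mid]=31 -> 31 < 39, search right half
lo=10 > hi=9, target 39 not found

Binary search determines that 39 is not in the array after 4 comparisons. The search space was exhausted without finding the target.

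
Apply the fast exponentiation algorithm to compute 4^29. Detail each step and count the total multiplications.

Computing 4^29 by squaring (build up from 4^1; each line after the first costs one multiplication):

4^1 = 4
4^2 = (4^1)^2 = 4^2 = 16
4^3 = 4 * 4^2 = 4 * 16 = 64
4^6 = (4^3)^2 = 64^2 = 4096
4^7 = 4 * 4^6 = 4 * 4096 = 16384
4^14 = (4^7)^2 = 16384^2 = 268435456
4^28 = (4^14)^2 = 268435456^2 = 72057594037927936
4^29 = 4 * 4^28 = 4 * 72057594037927936 = 288230376151711744

Result: 288230376151711744
Multiplications needed: 7 (7 lines after 4^1)

4^29 = 288230376151711744. Using exponentiation by squaring, this requires 7 multiplications. The key idea: if the exponent is even, square the half-power; if odd, multiply by the base once.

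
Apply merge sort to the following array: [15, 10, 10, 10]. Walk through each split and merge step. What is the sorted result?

Merge sort trace:

Split: [15, 10, 10, 10] -> [15, 10] and [10, 10]
  Split: [15, 10] -> [15] and [10]
  Merge: [15] + [10] -> [10, 15]
  Split: [10, 10] -> [10] and [10]
  Merge: [10] + [10] -> [10, 10]
Merge: [10, 15] + [10, 10] -> [10, 10, 10, 15]

Final sorted array: [10, 10, 10, 15]

The merge sort proceeds by recursively splitting the array and merging sorted halves.
After all merges, the sorted array is [10, 10, 10, 15].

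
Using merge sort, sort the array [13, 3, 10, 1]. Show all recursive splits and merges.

Merge sort trace:

Split: [13, 3, 10, 1] -> [13, 3] and [10, 1]
  Split: [13, 3] -> [13] and [3]
  Merge: [13] + [3] -> [3, 13]
  Split: [10, 1] -> [10] and [1]
  Merge: [10] + [1] -> [1, 10]
Merge: [3, 13] + [1, 10] -> [1, 3, 10, 13]

Final sorted array: [1, 3, 10, 13]

The merge sort proceeds by recursively splitting the array and merging sorted halves.
After all merges, the sorted array is [1, 3, 10, 13].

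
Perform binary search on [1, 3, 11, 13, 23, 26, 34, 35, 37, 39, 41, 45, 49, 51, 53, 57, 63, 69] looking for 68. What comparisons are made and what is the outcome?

Binary search for 68 in [1, 3, 11, 13, 23, 26, 34, 35, 37, 39, 41, 45, 49, 51, 53, 57, 63, 69]:

lo=0, hi=17, mid=8, arr[mid]=37 -> 37 < 68, search right half
lo=9, hi=17, mid=13, arr[mid]=51 -> 51 < 68, search right half
lo=14, hi=17, mid=15, arr[mid]=57 -> 57 < 68, search right half
lo=16, hi=17, mid=16, arr[mid]=63 -> 63 < 68, search right half
lo=17, hi=17, mid=17, arr[mid]=69 -> 69 > 68, search left half
lo=17 > hi=16, target 68 not found

Binary search determines that 68 is not in the array after 5 comparisons. The search space was exhausted without finding the target.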